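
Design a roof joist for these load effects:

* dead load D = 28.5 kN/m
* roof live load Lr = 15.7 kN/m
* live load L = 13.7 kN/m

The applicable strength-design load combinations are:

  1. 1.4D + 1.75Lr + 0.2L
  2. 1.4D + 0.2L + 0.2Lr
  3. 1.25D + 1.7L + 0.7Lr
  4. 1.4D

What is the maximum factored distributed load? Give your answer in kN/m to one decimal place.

1. 1.4(28.5) + 1.75(15.7) + 0.2(13.7) = 39.9 + 27.5 + 2.7 = 70.1
2. 1.4(28.5) + 0.2(13.7) + 0.2(15.7) = 45.8
3. 1.25(28.5) + 1.7(13.7) + 0.7(15.7) = 35.6 + 23.3 + 11.0 = 69.9
4. 1.4(28.5) = 39.9
Combination 1 governs: w_u = 70.1 kN/m.

70.1 kN/m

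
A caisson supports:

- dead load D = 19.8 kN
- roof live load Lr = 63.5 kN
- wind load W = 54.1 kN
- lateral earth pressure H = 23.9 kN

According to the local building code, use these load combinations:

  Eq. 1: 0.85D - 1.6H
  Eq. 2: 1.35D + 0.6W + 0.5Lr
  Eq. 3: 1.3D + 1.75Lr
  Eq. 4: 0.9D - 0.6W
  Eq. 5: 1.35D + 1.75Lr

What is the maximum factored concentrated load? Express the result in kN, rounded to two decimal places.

Eq. 1: 0.85(19.8) - 1.6(23.9) = 16.83 - 38.24 = -21.41
Eq. 2: 1.35(19.8) + 0.6(54.1) + 0.5(63.5) = 26.73 + 32.46 + 31.75 = 90.94
Eq. 3: 1.3(19.8) + 1.75(63.5) = 25.74 + 111.13 = 136.87
Eq. 4: 0.9(19.8) - 0.6(54.1) = 17.82 - 32.46 = -14.64
Eq. 5: 1.35(19.8) + 1.75(63.5) = 26.73 + 111.13 = 137.86
The controlling combination is 5, giving 137.86 kN.

137.86 kN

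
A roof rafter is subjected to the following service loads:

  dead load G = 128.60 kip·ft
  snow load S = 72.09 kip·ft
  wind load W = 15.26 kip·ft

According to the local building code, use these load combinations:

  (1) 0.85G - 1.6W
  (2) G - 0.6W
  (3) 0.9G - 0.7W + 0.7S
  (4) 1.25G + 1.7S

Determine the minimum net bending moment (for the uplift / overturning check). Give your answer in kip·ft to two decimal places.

(1) 0.85(128.60) - 1.6(15.26) = 109.31 - 24.42 = 84.89
(2) 1.0(128.60) - 0.6(15.26) = 128.60 - 9.16 = 119.44
(3) 0.9(128.60) - 0.7(15.26) + 0.7(72.09) = 115.74 - 10.68 + 50.46 = 155.52
(4) 1.25(128.60) + 1.7(72.09) = 160.75 + 122.55 = 283.30
Combination 1 gives the minimum: 84.89 kip·ft.

84.89 kip·ft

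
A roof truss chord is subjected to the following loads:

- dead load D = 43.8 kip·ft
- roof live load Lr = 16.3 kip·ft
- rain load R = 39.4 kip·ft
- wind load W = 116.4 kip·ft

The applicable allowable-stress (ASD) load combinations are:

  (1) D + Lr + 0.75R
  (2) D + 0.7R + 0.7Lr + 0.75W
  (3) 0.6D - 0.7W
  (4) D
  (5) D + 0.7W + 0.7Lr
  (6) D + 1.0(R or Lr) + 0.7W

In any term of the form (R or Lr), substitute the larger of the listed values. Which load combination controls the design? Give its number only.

Combination 2

(R or Lr) → R = 39.4 kip·ft.
(1) 1.0(43.8) + 1.0(16.3) + 0.75(39.4) = 43.8 + 16.3 + 29.6 = 89.7
(2) 1.0(43.8) + 0.7(39.4) + 0.7(16.3) + 0.75(116.4) = 43.8 + 27.6 + 11.4 + 87.3 = 170.1
(3) 0.6(43.8) - 0.7(116.4) = 26.3 - 81.5 = -55.2
(4) 1.0(43.8) = 43.8
(5) 1.0(43.8) + 0.7(116.4) + 0.7(16.3) = 43.8 + 81.5 + 11.4 = 136.7
(6) 1.0(43.8) + 1.0(39.4) + 0.7(116.4) = 43.8 + 39.4 + 81.5 = 164.7
The largest value is 170.1 kip·ft from combination 2.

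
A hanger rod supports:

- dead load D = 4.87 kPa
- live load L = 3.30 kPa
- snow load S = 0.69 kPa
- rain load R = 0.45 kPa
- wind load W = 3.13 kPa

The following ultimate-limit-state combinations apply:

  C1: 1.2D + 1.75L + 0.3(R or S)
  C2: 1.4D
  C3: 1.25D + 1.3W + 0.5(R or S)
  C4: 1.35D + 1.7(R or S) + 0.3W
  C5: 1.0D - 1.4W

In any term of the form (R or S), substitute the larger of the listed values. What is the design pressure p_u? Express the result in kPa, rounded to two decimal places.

11.83 kPa

(R or S) → S = 0.69 kPa.
C1: 1.2(4.87) + 1.75(3.30) + 0.3(0.69) = 5.84 + 5.78 + 0.21 = 11.83
C2: 1.4(4.87) = 6.82
C3: 1.25(4.87) + 1.3(3.13) + 0.5(0.69) = 10.50
C4: 1.35(4.87) + 1.7(0.69) + 0.3(3.13) = 8.69
C5: 1.0(4.87) - 1.4(3.13) = 4.87 - 4.38 = 0.49
Combination 1 governs: p_u = 11.83 kPa.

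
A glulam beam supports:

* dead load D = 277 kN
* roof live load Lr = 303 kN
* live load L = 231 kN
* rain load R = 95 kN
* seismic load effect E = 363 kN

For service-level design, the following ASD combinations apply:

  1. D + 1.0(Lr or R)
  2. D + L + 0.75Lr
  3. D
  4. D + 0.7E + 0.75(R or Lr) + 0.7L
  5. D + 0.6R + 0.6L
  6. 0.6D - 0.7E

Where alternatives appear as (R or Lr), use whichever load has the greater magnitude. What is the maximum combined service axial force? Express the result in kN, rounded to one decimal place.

920.1 kN

(Lr or R) → Lr = 303 kN; (R or Lr) → Lr = 303 kN.
1. 1.0(277) + 1.0(303) = 580.0
2. 1.0(277) + 1.0(231) + 0.75(303) = 735.3
3. 1.0(277) = 277.0
4. 1.0(277) + 0.7(363) + 0.75(303) + 0.7(231) = 920.1
5. 1.0(277) + 0.6(95) + 0.6(231) = 472.6
6. 0.6(277) - 0.7(363) = -87.9
Combination 4 governs: N = 920.1 kN.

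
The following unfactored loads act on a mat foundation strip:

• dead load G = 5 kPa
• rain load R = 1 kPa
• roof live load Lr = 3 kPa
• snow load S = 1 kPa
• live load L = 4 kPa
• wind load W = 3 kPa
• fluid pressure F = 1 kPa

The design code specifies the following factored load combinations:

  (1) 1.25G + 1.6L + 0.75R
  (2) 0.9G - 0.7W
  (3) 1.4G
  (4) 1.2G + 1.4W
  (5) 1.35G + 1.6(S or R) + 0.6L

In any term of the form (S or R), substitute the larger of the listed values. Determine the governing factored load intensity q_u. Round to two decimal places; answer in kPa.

13.40 kPa

(S or R) → S = 1 kPa.
(1) 1.25(5) + 1.6(4) + 0.75(1) = 6.25 + 6.40 + 0.75 = 13.40
(2) 0.9(5) - 0.7(3) = 4.50 - 2.10 = 2.40
(3) 1.4(5) = 7.00
(4) 1.2(5) + 1.4(3) = 6.00 + 4.20 = 10.20
(5) 1.35(5) + 1.6(1) + 0.6(4) = 6.75 + 1.60 + 2.40 = 10.75
Combination 1 governs: q_u = 13.40 kPa.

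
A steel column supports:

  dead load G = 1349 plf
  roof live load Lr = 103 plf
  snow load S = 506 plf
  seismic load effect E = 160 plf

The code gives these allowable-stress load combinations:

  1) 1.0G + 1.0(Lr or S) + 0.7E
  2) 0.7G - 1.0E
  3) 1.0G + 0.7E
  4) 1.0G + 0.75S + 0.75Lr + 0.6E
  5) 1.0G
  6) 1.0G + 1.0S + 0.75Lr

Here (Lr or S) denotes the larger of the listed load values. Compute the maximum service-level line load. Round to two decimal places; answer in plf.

(Lr or S) → S = 506 plf.
1) 1.0(1349) + 1.0(506) + 0.7(160) = 1967.00
2) 0.7(1349) - 1.0(160) = 784.30
3) 1.0(1349) + 0.7(160) = 1461.00
4) 1.0(1349) + 0.75(506) + 0.75(103) + 0.6(160) = 1901.75
5) 1.0(1349) = 1349.00
6) 1.0(1349) + 1.0(506) + 0.75(103) = 1932.25
Maximum is from combination 1.

1967.00 plf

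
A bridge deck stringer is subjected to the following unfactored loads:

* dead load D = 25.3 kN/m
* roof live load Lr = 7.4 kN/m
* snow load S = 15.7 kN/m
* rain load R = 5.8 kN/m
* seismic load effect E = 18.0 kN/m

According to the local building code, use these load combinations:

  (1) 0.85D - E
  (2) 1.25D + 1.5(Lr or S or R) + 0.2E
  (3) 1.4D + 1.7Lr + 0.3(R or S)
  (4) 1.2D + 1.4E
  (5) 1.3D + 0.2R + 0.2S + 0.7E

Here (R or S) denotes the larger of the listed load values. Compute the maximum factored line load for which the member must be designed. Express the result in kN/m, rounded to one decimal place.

58.8 kN/m

(Lr or S or R) → S = 15.7 kN/m; (R or S) → S = 15.7 kN/m.
(1) 0.85(25.3) - 1.0(18.0) = 21.5 - 18.0 = 3.5
(2) 1.25(25.3) + 1.5(15.7) + 0.2(18.0) = 31.6 + 23.6 + 3.6 = 58.8
(3) 1.4(25.3) + 1.7(7.4) + 0.3(15.7) = 35.4 + 12.6 + 4.7 = 52.7
(4) 1.2(25.3) + 1.4(18.0) = 30.4 + 25.2 = 55.6
(5) 1.3(25.3) + 0.2(5.8) + 0.2(15.7) + 0.7(18.0) = 32.9 + 1.2 + 3.1 + 12.6 = 49.8
The controlling combination is 2, giving 58.8 kN/m.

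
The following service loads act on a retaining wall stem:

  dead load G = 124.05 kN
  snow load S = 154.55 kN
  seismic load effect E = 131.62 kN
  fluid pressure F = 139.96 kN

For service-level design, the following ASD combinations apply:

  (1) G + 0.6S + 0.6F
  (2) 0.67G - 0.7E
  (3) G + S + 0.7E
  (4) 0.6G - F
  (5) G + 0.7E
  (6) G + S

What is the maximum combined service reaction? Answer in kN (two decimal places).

370.73 kN

(1) 1.0(124.05) + 0.6(154.55) + 0.6(139.96) = 300.76
(2) 0.67(124.05) - 0.7(131.62) = -9.02
(3) 1.0(124.05) + 1.0(154.55) + 0.7(131.62) = 370.73
(4) 0.6(124.05) - 1.0(139.96) = -65.53
(5) 1.0(124.05) + 0.7(131.62) = 216.18
(6) 1.0(124.05) + 1.0(154.55) = 278.60
The controlling combination is 3, giving 370.73 kN.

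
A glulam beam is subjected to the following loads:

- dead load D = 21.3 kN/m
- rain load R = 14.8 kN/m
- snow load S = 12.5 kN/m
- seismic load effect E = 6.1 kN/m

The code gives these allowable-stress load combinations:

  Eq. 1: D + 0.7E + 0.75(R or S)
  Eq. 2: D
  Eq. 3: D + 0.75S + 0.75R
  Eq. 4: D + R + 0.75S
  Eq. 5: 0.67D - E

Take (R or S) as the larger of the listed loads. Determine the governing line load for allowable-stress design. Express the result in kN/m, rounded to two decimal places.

(R or S) → R = 14.8 kN/m.
Eq. 1: 1.0(21.3) + 0.7(6.1) + 0.75(14.8) = 21.30 + 4.27 + 11.10 = 36.67
Eq. 2: 1.0(21.3) = 21.30
Eq. 3: 1.0(21.3) + 0.75(12.5) + 0.75(14.8) = 21.30 + 9.38 + 11.10 = 41.78
Eq. 4: 1.0(21.3) + 1.0(14.8) + 0.75(12.5) = 21.30 + 14.80 + 9.38 = 45.48
Eq. 5: 0.67(21.3) - 1.0(6.1) = 14.27 - 6.10 = 8.17
Combination 4 governs: w = 45.48 kN/m.

45.48 kN/m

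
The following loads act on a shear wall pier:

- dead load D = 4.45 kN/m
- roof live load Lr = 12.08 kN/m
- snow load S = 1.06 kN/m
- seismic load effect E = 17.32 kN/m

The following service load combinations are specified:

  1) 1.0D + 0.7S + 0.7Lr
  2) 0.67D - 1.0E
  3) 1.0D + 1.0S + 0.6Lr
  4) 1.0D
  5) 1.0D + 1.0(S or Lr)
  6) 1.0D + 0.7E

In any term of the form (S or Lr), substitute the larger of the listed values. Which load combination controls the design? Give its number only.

Combination 6

(S or Lr) → Lr = 12.08 kN/m.
1) 1.0(4.45) + 0.7(1.06) + 0.7(12.08) = 4.45 + 0.74 + 8.46 = 13.65
2) 0.67(4.45) - 1.0(17.32) = 2.98 - 17.32 = -14.34
3) 1.0(4.45) + 1.0(1.06) + 0.6(12.08) = 4.45 + 1.06 + 7.25 = 12.76
4) 1.0(4.45) = 4.45
5) 1.0(4.45) + 1.0(12.08) = 4.45 + 12.08 = 16.53
6) 1.0(4.45) + 0.7(17.32) = 4.45 + 12.12 = 16.57
The largest value is 16.57 kN/m from combination 6.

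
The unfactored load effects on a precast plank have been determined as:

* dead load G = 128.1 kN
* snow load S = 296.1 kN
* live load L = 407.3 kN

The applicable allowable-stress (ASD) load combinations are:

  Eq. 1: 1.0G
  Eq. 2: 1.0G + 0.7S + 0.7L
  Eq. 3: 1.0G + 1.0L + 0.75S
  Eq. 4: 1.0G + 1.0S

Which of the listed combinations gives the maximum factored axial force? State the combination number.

Eq. 1: 1.0(128.1) = 128.10
Eq. 2: 1.0(128.1) + 0.7(296.1) + 0.7(407.3) = 128.10 + 207.27 + 285.11 = 620.48
Eq. 3: 1.0(128.1) + 1.0(407.3) + 0.75(296.1) = 128.10 + 407.30 + 222.08 = 757.48
Eq. 4: 1.0(128.1) + 1.0(296.1) = 128.10 + 296.10 = 424.20
The largest value is 757.48 kN from combination 3.

Combination 3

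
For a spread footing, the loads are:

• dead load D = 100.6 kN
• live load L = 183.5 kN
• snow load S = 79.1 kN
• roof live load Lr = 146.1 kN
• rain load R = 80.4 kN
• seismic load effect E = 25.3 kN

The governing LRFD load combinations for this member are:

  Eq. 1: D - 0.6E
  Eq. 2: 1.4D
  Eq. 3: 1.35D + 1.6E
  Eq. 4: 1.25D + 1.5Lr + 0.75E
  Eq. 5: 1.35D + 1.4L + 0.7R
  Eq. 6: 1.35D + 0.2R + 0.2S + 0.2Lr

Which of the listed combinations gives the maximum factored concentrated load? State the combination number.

Combination 5

Eq. 1: 1.0(100.6) - 0.6(25.3) = 100.60 - 15.18 = 85.42
Eq. 2: 1.4(100.6) = 140.84
Eq. 3: 1.35(100.6) + 1.6(25.3) = 135.81 + 40.48 = 176.29
Eq. 4: 1.25(100.6) + 1.5(146.1) + 0.75(25.3) = 125.75 + 219.15 + 18.98 = 363.88
Eq. 5: 1.35(100.6) + 1.4(183.5) + 0.7(80.4) = 135.81 + 256.90 + 56.28 = 448.99
Eq. 6: 1.35(100.6) + 0.2(80.4) + 0.2(79.1) + 0.2(146.1) = 135.81 + 16.08 + 15.82 + 29.22 = 196.93
The largest value is 448.99 kN from combination 5.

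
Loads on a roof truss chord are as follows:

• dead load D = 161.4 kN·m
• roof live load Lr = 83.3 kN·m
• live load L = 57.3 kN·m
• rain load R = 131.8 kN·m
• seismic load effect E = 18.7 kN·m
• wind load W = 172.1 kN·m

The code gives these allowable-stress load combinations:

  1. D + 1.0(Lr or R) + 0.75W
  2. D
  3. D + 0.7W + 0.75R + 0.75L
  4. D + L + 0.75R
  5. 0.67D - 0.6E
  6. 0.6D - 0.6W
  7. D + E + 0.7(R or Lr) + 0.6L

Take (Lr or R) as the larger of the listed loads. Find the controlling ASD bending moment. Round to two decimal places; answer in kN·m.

(Lr or R) → R = 131.8 kN·m; (R or Lr) → R = 131.8 kN·m.
1. 1.0(161.4) + 1.0(131.8) + 0.75(172.1) = 422.28
2. 1.0(161.4) = 161.40
3. 1.0(161.4) + 0.7(172.1) + 0.75(131.8) + 0.75(57.3) = 423.70
4. 1.0(161.4) + 1.0(57.3) + 0.75(131.8) = 317.55
5. 0.67(161.4) - 0.6(18.7) = 96.92
6. 0.6(161.4) - 0.6(172.1) = -6.42
7. 1.0(161.4) + 1.0(18.7) + 0.7(131.8) + 0.6(57.3) = 306.74
Maximum is from combination 3.

423.70 kN·m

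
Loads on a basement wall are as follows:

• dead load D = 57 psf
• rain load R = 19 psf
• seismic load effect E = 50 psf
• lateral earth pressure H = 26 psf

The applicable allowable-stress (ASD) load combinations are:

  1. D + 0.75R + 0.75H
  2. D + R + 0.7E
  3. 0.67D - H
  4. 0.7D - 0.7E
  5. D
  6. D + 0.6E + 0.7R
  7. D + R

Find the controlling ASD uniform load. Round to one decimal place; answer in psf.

1. 1.0(57) + 0.75(19) + 0.75(26) = 57.0 + 14.3 + 19.5 = 90.8
2. 1.0(57) + 1.0(19) + 0.7(50) = 57.0 + 19.0 + 35.0 = 111.0
3. 0.67(57) - 1.0(26) = 38.2 - 26.0 = 12.2
4. 0.7(57) - 0.7(50) = 39.9 - 35.0 = 4.9
5. 1.0(57) = 57.0
6. 1.0(57) + 0.6(50) + 0.7(19) = 57.0 + 30.0 + 13.3 = 100.3
7. 1.0(57) + 1.0(19) = 57.0 + 19.0 = 76.0
Maximum is from combination 2.

111.0 psf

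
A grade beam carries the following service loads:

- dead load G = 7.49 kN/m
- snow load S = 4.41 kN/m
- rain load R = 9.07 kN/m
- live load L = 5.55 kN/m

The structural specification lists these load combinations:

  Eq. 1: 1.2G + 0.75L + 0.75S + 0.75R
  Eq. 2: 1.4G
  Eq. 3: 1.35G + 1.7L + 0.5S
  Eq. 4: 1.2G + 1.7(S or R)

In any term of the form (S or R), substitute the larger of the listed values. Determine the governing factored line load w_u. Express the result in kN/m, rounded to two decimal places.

24.41 kN/m

(S or R) → R = 9.07 kN/m.
Eq. 1: 1.2(7.49) + 0.75(5.55) + 0.75(4.41) + 0.75(9.07) = 23.26
Eq. 2: 1.4(7.49) = 10.49
Eq. 3: 1.35(7.49) + 1.7(5.55) + 0.5(4.41) = 21.75
Eq. 4: 1.2(7.49) + 1.7(9.07) = 24.41
Combination 4 governs: w_u = 24.41 kN/m.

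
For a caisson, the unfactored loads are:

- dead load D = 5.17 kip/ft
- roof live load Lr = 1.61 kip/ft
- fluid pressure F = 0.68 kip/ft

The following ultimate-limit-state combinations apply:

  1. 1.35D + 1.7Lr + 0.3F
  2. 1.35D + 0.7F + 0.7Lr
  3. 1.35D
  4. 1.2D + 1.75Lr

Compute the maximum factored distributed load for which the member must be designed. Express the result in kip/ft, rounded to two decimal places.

1. 1.35(5.17) + 1.7(1.61) + 0.3(0.68) = 6.98 + 2.74 + 0.20 = 9.92
2. 1.35(5.17) + 0.7(0.68) + 0.7(1.61) = 8.58
3. 1.35(5.17) = 6.98
4. 1.2(5.17) + 1.75(1.61) = 6.20 + 2.82 = 9.02
Combination 1 governs: w_u = 9.92 kip/ft.

9.92 kip/ft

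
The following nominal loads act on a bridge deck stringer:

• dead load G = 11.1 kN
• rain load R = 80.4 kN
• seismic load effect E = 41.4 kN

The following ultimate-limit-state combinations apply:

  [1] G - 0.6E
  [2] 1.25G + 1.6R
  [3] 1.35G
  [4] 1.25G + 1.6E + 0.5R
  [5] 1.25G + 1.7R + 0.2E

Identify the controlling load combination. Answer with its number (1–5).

Combination 5

[1] 1.0(11.1) - 0.6(41.4) = -13.7
[2] 1.25(11.1) + 1.6(80.4) = 142.5
[3] 1.35(11.1) = 15.0
[4] 1.25(11.1) + 1.6(41.4) + 0.5(80.4) = 120.3
[5] 1.25(11.1) + 1.7(80.4) + 0.2(41.4) = 158.8
The largest value is 158.8 kN from combination 5.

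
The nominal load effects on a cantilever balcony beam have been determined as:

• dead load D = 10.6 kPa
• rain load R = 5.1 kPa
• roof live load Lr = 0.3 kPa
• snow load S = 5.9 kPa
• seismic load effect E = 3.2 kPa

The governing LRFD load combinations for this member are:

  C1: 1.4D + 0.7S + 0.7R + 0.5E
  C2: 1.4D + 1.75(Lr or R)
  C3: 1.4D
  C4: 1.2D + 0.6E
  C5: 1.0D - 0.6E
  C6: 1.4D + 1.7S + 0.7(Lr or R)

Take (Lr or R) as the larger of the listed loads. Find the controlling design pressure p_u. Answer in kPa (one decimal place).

(Lr or R) → R = 5.1 kPa.
C1: 1.4(10.6) + 0.7(5.9) + 0.7(5.1) + 0.5(3.2) = 14.8 + 4.1 + 3.6 + 1.6 = 24.1
C2: 1.4(10.6) + 1.75(5.1) = 23.8
C3: 1.4(10.6) = 14.8
C4: 1.2(10.6) + 0.6(3.2) = 12.7 + 1.9 = 14.6
C5: 1.0(10.6) - 0.6(3.2) = 10.6 - 1.9 = 8.7
C6: 1.4(10.6) + 1.7(5.9) + 0.7(5.1) = 14.8 + 10.0 + 3.6 = 28.4
Combination 6 governs: p_u = 28.4 kPa.

28.4 kPa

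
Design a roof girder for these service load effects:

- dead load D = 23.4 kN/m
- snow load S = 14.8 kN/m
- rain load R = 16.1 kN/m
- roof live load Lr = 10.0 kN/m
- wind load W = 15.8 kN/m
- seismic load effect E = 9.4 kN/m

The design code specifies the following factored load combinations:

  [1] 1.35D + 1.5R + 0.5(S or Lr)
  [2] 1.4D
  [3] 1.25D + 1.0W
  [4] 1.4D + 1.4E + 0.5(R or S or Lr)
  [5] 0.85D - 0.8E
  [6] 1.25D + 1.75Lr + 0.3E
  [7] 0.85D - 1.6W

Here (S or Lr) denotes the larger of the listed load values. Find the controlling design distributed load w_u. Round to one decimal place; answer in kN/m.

63.1 kN/m

(S or Lr) → S = 14.8 kN/m; (R or S or Lr) → R = 16.1 kN/m.
[1] 1.35(23.4) + 1.5(16.1) + 0.5(14.8) = 63.1
[2] 1.4(23.4) = 32.8
[3] 1.25(23.4) + 1.0(15.8) = 29.3 + 15.8 = 45.1
[4] 1.4(23.4) + 1.4(9.4) + 0.5(16.1) = 54.0
[5] 0.85(23.4) - 0.8(9.4) = 19.9 - 7.5 = 12.4
[6] 1.25(23.4) + 1.75(10.0) + 0.3(9.4) = 29.3 + 17.5 + 2.8 = 49.6
[7] 0.85(23.4) - 1.6(15.8) = 19.9 - 25.3 = -5.4
Maximum is from combination 1.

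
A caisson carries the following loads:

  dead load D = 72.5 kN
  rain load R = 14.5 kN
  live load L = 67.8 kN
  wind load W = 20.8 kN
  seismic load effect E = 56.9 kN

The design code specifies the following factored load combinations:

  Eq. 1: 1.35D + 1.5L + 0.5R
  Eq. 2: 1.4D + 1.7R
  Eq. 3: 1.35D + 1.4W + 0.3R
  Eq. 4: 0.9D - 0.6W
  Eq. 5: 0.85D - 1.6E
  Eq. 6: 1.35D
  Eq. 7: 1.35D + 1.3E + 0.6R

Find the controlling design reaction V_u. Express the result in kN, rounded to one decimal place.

206.8 kN

Eq. 1: 1.35(72.5) + 1.5(67.8) + 0.5(14.5) = 206.8
Eq. 2: 1.4(72.5) + 1.7(14.5) = 101.5 + 24.7 = 126.2
Eq. 3: 1.35(72.5) + 1.4(20.8) + 0.3(14.5) = 131.3
Eq. 4: 0.9(72.5) - 0.6(20.8) = 65.3 - 12.5 = 52.8
Eq. 5: 0.85(72.5) - 1.6(56.9) = 61.6 - 91.0 = -29.4
Eq. 6: 1.35(72.5) = 97.9
Eq. 7: 1.35(72.5) + 1.3(56.9) + 0.6(14.5) = 180.5
Maximum is from combination 1.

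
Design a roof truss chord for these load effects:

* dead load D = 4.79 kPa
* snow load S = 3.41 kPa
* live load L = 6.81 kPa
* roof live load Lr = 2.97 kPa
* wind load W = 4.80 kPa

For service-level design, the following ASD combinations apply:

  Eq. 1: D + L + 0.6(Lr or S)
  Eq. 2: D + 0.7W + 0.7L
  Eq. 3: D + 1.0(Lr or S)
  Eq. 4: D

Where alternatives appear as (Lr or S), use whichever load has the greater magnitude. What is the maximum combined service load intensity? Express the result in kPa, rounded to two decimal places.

13.65 kPa

(Lr or S) → S = 3.41 kPa.
Eq. 1: 1.0(4.79) + 1.0(6.81) + 0.6(3.41) = 13.65
Eq. 2: 1.0(4.79) + 0.7(4.80) + 0.7(6.81) = 12.92
Eq. 3: 1.0(4.79) + 1.0(3.41) = 8.20
Eq. 4: 1.0(4.79) = 4.79
Combination 1 governs: q = 13.65 kPa.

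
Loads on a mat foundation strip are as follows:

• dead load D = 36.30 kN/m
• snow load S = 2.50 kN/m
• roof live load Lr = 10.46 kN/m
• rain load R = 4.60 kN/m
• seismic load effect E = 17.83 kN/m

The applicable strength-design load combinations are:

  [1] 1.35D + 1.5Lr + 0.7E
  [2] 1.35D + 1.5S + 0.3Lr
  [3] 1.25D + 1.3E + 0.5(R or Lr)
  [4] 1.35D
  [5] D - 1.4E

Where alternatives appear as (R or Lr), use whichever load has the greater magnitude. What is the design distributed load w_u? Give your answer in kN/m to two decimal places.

77.18 kN/m

(R or Lr) → Lr = 10.46 kN/m.
[1] 1.35(36.30) + 1.5(10.46) + 0.7(17.83) = 49.01 + 15.69 + 12.48 = 77.18
[2] 1.35(36.30) + 1.5(2.50) + 0.3(10.46) = 55.89
[3] 1.25(36.30) + 1.3(17.83) + 0.5(10.46) = 73.78
[4] 1.35(36.30) = 49.01
[5] 1.0(36.30) - 1.4(17.83) = 36.30 - 24.96 = 11.34
Maximum is from combination 1.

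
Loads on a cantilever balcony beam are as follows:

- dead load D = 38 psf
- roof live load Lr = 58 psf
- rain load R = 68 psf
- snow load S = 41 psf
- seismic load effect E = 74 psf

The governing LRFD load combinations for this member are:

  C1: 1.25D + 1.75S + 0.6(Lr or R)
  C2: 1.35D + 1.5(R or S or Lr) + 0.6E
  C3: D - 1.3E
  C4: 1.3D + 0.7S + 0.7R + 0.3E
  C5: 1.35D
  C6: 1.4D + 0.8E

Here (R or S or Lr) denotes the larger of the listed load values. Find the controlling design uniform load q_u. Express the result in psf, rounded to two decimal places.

(Lr or R) → R = 68 psf; (R or S or Lr) → R = 68 psf.
C1: 1.25(38) + 1.75(41) + 0.6(68) = 47.50 + 71.75 + 40.80 = 160.05
C2: 1.35(38) + 1.5(68) + 0.6(74) = 51.30 + 102.00 + 44.40 = 197.70
C3: 1.0(38) - 1.3(74) = 38.00 - 96.20 = -58.20
C4: 1.3(38) + 0.7(41) + 0.7(68) + 0.3(74) = 49.40 + 28.70 + 47.60 + 22.20 = 147.90
C5: 1.35(38) = 51.30
C6: 1.4(38) + 0.8(74) = 53.20 + 59.20 = 112.40
Maximum is from combination 2.

197.70 psf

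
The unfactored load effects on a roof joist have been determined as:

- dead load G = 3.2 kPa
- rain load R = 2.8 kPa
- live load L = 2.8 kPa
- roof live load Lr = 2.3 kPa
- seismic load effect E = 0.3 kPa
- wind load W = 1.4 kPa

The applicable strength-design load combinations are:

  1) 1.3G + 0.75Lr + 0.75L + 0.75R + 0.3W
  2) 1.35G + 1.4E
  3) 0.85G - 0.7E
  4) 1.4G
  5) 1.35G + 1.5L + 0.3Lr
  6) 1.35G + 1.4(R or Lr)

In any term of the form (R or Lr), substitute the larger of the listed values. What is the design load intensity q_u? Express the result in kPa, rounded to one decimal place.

10.5 kPa

(R or Lr) → R = 2.8 kPa.
1) 1.3(3.2) + 0.75(2.3) + 0.75(2.8) + 0.75(2.8) + 0.3(1.4) = 10.5
2) 1.35(3.2) + 1.4(0.3) = 4.7
3) 0.85(3.2) - 0.7(0.3) = 2.5
4) 1.4(3.2) = 4.5
5) 1.35(3.2) + 1.5(2.8) + 0.3(2.3) = 9.2
6) 1.35(3.2) + 1.4(2.8) = 8.2
Combination 1 governs: q_u = 10.5 kPa.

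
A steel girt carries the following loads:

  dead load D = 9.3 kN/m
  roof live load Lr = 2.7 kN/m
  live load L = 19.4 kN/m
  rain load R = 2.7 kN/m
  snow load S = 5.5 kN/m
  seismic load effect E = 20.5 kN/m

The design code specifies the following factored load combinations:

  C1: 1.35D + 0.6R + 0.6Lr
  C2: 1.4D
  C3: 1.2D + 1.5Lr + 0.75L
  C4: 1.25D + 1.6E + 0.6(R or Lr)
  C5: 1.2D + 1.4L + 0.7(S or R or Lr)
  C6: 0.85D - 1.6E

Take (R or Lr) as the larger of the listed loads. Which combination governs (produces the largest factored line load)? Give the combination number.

(R or Lr) → R = 2.7 kN/m; (S or R or Lr) → S = 5.5 kN/m.
C1: 1.35(9.3) + 0.6(2.7) + 0.6(2.7) = 12.56 + 1.62 + 1.62 = 15.80
C2: 1.4(9.3) = 13.02
C3: 1.2(9.3) + 1.5(2.7) + 0.75(19.4) = 11.16 + 4.05 + 14.55 = 29.76
C4: 1.25(9.3) + 1.6(20.5) + 0.6(2.7) = 11.63 + 32.80 + 1.62 = 46.05
C5: 1.2(9.3) + 1.4(19.4) + 0.7(5.5) = 11.16 + 27.16 + 3.85 = 42.17
C6: 0.85(9.3) - 1.6(20.5) = -24.90
The largest value is 46.05 kN/m from combination 4.

Combination 4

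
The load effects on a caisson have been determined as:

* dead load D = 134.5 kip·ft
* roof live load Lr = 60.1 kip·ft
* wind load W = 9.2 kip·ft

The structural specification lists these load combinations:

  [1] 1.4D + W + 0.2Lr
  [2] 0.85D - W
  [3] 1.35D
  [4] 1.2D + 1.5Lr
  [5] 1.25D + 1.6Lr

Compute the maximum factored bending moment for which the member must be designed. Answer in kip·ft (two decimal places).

[1] 1.4(134.5) + 1.0(9.2) + 0.2(60.1) = 188.30 + 9.20 + 12.02 = 209.52
[2] 0.85(134.5) - 1.0(9.2) = 114.33 - 9.20 = 105.13
[3] 1.35(134.5) = 181.58
[4] 1.2(134.5) + 1.5(60.1) = 161.40 + 90.15 = 251.55
[5] 1.25(134.5) + 1.6(60.1) = 168.13 + 96.16 = 264.29
The controlling combination is 5, giving 264.29 kip·ft.

264.29 kip·ft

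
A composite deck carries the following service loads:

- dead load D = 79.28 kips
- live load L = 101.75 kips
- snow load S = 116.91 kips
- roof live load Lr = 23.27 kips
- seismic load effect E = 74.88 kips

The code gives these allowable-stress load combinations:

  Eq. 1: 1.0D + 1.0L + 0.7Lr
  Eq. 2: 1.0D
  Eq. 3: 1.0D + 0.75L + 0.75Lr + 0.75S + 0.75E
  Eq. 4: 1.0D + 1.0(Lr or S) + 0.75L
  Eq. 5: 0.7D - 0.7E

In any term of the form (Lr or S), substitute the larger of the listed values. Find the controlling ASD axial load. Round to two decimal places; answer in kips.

(Lr or S) → S = 116.91 kips.
Eq. 1: 1.0(79.28) + 1.0(101.75) + 0.7(23.27) = 79.28 + 101.75 + 16.29 = 197.32
Eq. 2: 1.0(79.28) = 79.28
Eq. 3: 1.0(79.28) + 0.75(101.75) + 0.75(23.27) + 0.75(116.91) + 0.75(74.88) = 316.89
Eq. 4: 1.0(79.28) + 1.0(116.91) + 0.75(101.75) = 79.28 + 116.91 + 76.31 = 272.50
Eq. 5: 0.7(79.28) - 0.7(74.88) = 55.50 - 52.42 = 3.08
Combination 3 governs: P = 316.89 kips.

316.89 kips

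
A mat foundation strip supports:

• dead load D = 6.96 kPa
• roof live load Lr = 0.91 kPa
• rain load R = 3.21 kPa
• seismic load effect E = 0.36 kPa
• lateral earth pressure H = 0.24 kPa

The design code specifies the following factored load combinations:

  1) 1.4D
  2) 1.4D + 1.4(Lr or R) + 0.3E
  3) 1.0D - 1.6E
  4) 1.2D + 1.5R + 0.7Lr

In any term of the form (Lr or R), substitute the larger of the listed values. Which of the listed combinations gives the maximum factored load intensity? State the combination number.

Combination 2

(Lr or R) → R = 3.21 kPa.
1) 1.4(6.96) = 9.74
2) 1.4(6.96) + 1.4(3.21) + 0.3(0.36) = 14.35
3) 1.0(6.96) - 1.6(0.36) = 6.38
4) 1.2(6.96) + 1.5(3.21) + 0.7(0.91) = 13.80
The largest value is 14.35 kPa from combination 2.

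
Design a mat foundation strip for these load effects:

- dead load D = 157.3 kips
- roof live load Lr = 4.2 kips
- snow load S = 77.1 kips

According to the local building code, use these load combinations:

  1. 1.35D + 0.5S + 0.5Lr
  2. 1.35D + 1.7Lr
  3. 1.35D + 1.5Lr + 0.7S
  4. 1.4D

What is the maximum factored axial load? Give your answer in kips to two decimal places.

272.63 kips

1. 1.35(157.3) + 0.5(77.1) + 0.5(4.2) = 212.36 + 38.55 + 2.10 = 253.01
2. 1.35(157.3) + 1.7(4.2) = 212.36 + 7.14 = 219.50
3. 1.35(157.3) + 1.5(4.2) + 0.7(77.1) = 212.36 + 6.30 + 53.97 = 272.63
4. 1.4(157.3) = 220.22
The controlling combination is 3, giving 272.63 kips.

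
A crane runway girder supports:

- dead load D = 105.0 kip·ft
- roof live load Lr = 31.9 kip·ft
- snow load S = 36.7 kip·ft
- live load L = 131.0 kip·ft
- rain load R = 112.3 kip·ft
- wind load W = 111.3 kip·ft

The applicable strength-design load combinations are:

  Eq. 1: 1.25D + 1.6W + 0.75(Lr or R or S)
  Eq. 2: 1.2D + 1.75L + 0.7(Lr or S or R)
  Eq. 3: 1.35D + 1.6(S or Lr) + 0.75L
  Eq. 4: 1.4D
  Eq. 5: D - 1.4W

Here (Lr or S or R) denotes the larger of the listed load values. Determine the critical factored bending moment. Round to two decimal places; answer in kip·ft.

433.86 kip·ft

(Lr or R or S) → R = 112.3 kip·ft; (Lr or S or R) → R = 112.3 kip·ft; (S or Lr) → S = 36.7 kip·ft.
Eq. 1: 1.25(105.0) + 1.6(111.3) + 0.75(112.3) = 393.56
Eq. 2: 1.2(105.0) + 1.75(131.0) + 0.7(112.3) = 433.86
Eq. 3: 1.35(105.0) + 1.6(36.7) + 0.75(131.0) = 298.72
Eq. 4: 1.4(105.0) = 147.00
Eq. 5: 1.0(105.0) - 1.4(111.3) = -50.82
Maximum is from combination 2.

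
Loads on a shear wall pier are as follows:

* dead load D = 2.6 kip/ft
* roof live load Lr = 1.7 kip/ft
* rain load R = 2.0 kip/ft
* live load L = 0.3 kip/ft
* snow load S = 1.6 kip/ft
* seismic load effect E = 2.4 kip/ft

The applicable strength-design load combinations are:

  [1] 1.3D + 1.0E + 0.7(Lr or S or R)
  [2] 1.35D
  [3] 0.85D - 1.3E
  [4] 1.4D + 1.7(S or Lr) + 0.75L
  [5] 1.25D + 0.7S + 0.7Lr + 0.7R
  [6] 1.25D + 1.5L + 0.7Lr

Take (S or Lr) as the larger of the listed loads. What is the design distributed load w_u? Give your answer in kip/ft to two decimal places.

7.18 kip/ft

(Lr or S or R) → R = 2.0 kip/ft; (S or Lr) → Lr = 1.7 kip/ft.
[1] 1.3(2.6) + 1.0(2.4) + 0.7(2.0) = 7.18
[2] 1.35(2.6) = 3.51
[3] 0.85(2.6) - 1.3(2.4) = -0.91
[4] 1.4(2.6) + 1.7(1.7) + 0.75(0.3) = 6.76
[5] 1.25(2.6) + 0.7(1.6) + 0.7(1.7) + 0.7(2.0) = 6.96
[6] 1.25(2.6) + 1.5(0.3) + 0.7(1.7) = 4.89
Maximum is from combination 1.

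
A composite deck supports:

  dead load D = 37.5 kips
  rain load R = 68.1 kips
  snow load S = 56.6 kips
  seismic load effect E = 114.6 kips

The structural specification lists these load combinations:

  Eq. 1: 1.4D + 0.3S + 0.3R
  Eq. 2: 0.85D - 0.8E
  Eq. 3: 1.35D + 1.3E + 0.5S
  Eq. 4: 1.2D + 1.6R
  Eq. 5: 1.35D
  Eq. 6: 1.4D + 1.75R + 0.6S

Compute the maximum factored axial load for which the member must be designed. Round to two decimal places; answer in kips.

227.91 kips

Eq. 1: 1.4(37.5) + 0.3(56.6) + 0.3(68.1) = 52.50 + 16.98 + 20.43 = 89.91
Eq. 2: 0.85(37.5) - 0.8(114.6) = -59.81
Eq. 3: 1.35(37.5) + 1.3(114.6) + 0.5(56.6) = 50.63 + 148.98 + 28.30 = 227.91
Eq. 4: 1.2(37.5) + 1.6(68.1) = 45.00 + 108.96 = 153.96
Eq. 5: 1.35(37.5) = 50.63
Eq. 6: 1.4(37.5) + 1.75(68.1) + 0.6(56.6) = 52.50 + 119.18 + 33.96 = 205.64
Combination 3 governs: P_u = 227.91 kips.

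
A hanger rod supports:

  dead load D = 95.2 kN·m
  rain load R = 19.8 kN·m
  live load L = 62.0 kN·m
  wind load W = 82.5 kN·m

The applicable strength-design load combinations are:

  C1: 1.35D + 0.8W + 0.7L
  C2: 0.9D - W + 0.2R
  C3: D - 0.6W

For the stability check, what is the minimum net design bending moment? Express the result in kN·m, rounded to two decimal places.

C1: 1.35(95.2) + 0.8(82.5) + 0.7(62.0) = 237.92
C2: 0.9(95.2) - 1.0(82.5) + 0.2(19.8) = 7.14
C3: 1.0(95.2) - 0.6(82.5) = 45.70
Combination 2 gives the minimum: 7.14 kN·m.

7.14 kN·m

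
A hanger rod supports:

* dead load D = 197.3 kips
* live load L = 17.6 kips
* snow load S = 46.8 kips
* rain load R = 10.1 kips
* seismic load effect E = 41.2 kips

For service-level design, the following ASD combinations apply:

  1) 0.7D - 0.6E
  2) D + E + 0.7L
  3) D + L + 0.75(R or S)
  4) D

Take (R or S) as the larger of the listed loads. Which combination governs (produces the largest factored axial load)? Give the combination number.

Combination 2

(R or S) → S = 46.8 kips.
1) 0.7(197.3) - 0.6(41.2) = 138.11 - 24.72 = 113.39
2) 1.0(197.3) + 1.0(41.2) + 0.7(17.6) = 197.30 + 41.20 + 12.32 = 250.82
3) 1.0(197.3) + 1.0(17.6) + 0.75(46.8) = 197.30 + 17.60 + 35.10 = 250.00
4) 1.0(197.3) = 197.30
The largest value is 250.82 kips from combination 2.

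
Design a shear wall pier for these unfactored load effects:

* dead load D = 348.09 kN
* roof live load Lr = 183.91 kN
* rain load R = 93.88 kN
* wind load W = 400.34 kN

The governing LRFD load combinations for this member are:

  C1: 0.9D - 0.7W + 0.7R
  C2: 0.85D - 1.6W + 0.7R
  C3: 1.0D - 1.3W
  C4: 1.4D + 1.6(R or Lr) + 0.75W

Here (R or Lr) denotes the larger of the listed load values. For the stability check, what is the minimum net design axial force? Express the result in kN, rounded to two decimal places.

(R or Lr) → Lr = 183.91 kN.
C1: 0.9(348.09) - 0.7(400.34) + 0.7(93.88) = 313.28 - 280.24 + 65.72 = 98.76
C2: 0.85(348.09) - 1.6(400.34) + 0.7(93.88) = -278.95
C3: 1.0(348.09) - 1.3(400.34) = 348.09 - 520.44 = -172.35
C4: 1.4(348.09) + 1.6(183.91) + 0.75(400.34) = 1081.84
Combination 2 gives the minimum: -278.95 kN.

-278.95 kN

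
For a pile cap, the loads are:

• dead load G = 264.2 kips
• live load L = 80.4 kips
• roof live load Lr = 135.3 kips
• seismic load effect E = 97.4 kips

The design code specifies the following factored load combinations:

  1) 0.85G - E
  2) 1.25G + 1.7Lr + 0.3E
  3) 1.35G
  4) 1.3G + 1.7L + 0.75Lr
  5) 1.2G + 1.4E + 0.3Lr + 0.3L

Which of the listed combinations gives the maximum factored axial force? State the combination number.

Combination 2

1) 0.85(264.2) - 1.0(97.4) = 224.57 - 97.40 = 127.17
2) 1.25(264.2) + 1.7(135.3) + 0.3(97.4) = 330.25 + 230.01 + 29.22 = 589.48
3) 1.35(264.2) = 356.67
4) 1.3(264.2) + 1.7(80.4) + 0.75(135.3) = 343.46 + 136.68 + 101.48 = 581.62
5) 1.2(264.2) + 1.4(97.4) + 0.3(135.3) + 0.3(80.4) = 317.04 + 136.36 + 40.59 + 24.12 = 518.11
The largest value is 589.48 kips from combination 2.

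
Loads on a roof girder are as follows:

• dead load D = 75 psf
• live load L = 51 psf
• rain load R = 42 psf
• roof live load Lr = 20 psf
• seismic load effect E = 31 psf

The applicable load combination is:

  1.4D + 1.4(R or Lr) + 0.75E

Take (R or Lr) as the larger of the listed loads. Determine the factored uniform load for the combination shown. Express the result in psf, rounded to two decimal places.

187.05 psf

(R or Lr) → R = 42 psf.
1.4(75) + 1.4(42) + 0.75(31) = 105.00 + 58.80 + 23.25 = 187.05
q_u = 187.05 psf.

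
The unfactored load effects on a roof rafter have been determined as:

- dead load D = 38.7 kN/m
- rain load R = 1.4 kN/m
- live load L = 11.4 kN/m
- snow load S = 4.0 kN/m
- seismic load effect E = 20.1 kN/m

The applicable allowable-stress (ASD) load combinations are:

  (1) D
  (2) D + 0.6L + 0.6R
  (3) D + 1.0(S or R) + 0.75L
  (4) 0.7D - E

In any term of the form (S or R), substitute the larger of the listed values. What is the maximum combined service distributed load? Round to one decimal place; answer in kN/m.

(S or R) → S = 4.0 kN/m.
(1) 1.0(38.7) = 38.7
(2) 1.0(38.7) + 0.6(11.4) + 0.6(1.4) = 46.4
(3) 1.0(38.7) + 1.0(4.0) + 0.75(11.4) = 38.7 + 4.0 + 8.6 = 51.3
(4) 0.7(38.7) - 1.0(20.1) = 27.1 - 20.1 = 7.0
Maximum is from combination 3.

51.3 kN/m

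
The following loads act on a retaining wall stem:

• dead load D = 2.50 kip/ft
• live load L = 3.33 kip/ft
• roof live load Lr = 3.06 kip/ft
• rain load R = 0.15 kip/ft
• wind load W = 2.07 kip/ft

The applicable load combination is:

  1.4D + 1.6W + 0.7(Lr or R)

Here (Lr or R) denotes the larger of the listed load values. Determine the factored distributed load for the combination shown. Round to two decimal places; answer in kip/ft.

8.95 kip/ft

(Lr or R) → Lr = 3.06 kip/ft.
1.4(2.50) + 1.6(2.07) + 0.7(3.06) = 8.95
w_u = 8.95 kip/ft.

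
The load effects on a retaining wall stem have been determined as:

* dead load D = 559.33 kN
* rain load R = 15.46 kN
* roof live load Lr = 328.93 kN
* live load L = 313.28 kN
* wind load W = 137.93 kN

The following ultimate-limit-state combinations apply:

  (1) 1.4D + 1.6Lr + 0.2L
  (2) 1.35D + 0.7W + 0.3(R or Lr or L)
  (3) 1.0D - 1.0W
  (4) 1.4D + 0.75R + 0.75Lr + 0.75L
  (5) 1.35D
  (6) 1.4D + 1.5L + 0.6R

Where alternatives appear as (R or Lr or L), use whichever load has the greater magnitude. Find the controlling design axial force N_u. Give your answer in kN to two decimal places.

1372.01 kN

(R or Lr or L) → Lr = 328.93 kN.
(1) 1.4(559.33) + 1.6(328.93) + 0.2(313.28) = 783.06 + 526.29 + 62.66 = 1372.01
(2) 1.35(559.33) + 0.7(137.93) + 0.3(328.93) = 755.10 + 96.55 + 98.68 = 950.33
(3) 1.0(559.33) - 1.0(137.93) = 559.33 - 137.93 = 421.40
(4) 1.4(559.33) + 0.75(15.46) + 0.75(328.93) + 0.75(313.28) = 1276.31
(5) 1.35(559.33) = 755.10
(6) 1.4(559.33) + 1.5(313.28) + 0.6(15.46) = 783.06 + 469.92 + 9.28 = 1262.26
The controlling combination is 1, giving 1372.01 kN.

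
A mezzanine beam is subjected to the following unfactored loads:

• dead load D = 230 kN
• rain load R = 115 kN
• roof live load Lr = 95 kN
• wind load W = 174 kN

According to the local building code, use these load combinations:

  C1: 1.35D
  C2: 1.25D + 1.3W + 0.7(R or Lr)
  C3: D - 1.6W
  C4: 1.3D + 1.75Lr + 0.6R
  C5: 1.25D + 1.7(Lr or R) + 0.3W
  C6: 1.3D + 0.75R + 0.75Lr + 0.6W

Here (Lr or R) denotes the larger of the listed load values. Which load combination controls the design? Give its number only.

Combination 2

(R or Lr) → R = 115 kN; (Lr or R) → R = 115 kN.
C1: 1.35(230) = 310.50
C2: 1.25(230) + 1.3(174) + 0.7(115) = 287.50 + 226.20 + 80.50 = 594.20
C3: 1.0(230) - 1.6(174) = 230.00 - 278.40 = -48.40
C4: 1.3(230) + 1.75(95) + 0.6(115) = 299.00 + 166.25 + 69.00 = 534.25
C5: 1.25(230) + 1.7(115) + 0.3(174) = 287.50 + 195.50 + 52.20 = 535.20
C6: 1.3(230) + 0.75(115) + 0.75(95) + 0.6(174) = 299.00 + 86.25 + 71.25 + 104.40 = 560.90
The largest value is 594.20 kN from combination 2.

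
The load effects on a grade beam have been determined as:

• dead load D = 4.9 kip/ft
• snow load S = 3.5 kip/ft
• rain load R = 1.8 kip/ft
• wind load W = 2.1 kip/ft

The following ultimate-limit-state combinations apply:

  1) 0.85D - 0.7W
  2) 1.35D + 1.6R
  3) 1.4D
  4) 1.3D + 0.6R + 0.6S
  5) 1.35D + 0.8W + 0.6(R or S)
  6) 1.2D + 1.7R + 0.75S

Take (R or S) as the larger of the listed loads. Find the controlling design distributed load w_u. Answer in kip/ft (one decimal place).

11.6 kip/ft

(R or S) → S = 3.5 kip/ft.
1) 0.85(4.9) - 0.7(2.1) = 2.7
2) 1.35(4.9) + 1.6(1.8) = 9.5
3) 1.4(4.9) = 6.9
4) 1.3(4.9) + 0.6(1.8) + 0.6(3.5) = 9.6
5) 1.35(4.9) + 0.8(2.1) + 0.6(3.5) = 10.4
6) 1.2(4.9) + 1.7(1.8) + 0.75(3.5) = 11.6
The controlling combination is 6, giving 11.6 kip/ft.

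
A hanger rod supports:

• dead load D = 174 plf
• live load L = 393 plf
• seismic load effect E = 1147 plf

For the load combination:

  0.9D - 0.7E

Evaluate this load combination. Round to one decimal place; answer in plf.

0.9(174) - 0.7(1147) = 156.6 - 802.9 = -646.3
w_u = -646.3 plf.

-646.3 plf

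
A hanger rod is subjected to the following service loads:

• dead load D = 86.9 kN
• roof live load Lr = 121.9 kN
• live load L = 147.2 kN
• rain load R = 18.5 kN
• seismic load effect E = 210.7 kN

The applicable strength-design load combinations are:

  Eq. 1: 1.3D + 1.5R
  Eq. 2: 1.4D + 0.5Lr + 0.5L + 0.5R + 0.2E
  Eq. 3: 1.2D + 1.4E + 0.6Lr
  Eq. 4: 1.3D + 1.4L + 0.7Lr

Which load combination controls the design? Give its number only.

Combination 3

Eq. 1: 1.3(86.9) + 1.5(18.5) = 112.97 + 27.75 = 140.72
Eq. 2: 1.4(86.9) + 0.5(121.9) + 0.5(147.2) + 0.5(18.5) + 0.2(210.7) = 121.66 + 60.95 + 73.60 + 9.25 + 42.14 = 307.60
Eq. 3: 1.2(86.9) + 1.4(210.7) + 0.6(121.9) = 104.28 + 294.98 + 73.14 = 472.40
Eq. 4: 1.3(86.9) + 1.4(147.2) + 0.7(121.9) = 112.97 + 206.08 + 85.33 = 404.38
The largest value is 472.40 kN from combination 3.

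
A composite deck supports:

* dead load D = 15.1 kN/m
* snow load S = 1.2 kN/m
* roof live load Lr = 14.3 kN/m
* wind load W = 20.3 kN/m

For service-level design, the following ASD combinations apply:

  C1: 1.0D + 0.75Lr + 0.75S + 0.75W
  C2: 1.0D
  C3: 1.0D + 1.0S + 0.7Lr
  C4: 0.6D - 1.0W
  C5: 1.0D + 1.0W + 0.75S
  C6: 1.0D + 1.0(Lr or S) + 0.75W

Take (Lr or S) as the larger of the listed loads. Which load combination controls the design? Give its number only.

(Lr or S) → Lr = 14.3 kN/m.
C1: 1.0(15.1) + 0.75(14.3) + 0.75(1.2) + 0.75(20.3) = 41.95
C2: 1.0(15.1) = 15.10
C3: 1.0(15.1) + 1.0(1.2) + 0.7(14.3) = 15.10 + 1.20 + 10.01 = 26.31
C4: 0.6(15.1) - 1.0(20.3) = 9.06 - 20.30 = -11.24
C5: 1.0(15.1) + 1.0(20.3) + 0.75(1.2) = 15.10 + 20.30 + 0.90 = 36.30
C6: 1.0(15.1) + 1.0(14.3) + 0.75(20.3) = 15.10 + 14.30 + 15.23 = 44.63
The largest value is 44.63 kN/m from combination 6.

Combination 6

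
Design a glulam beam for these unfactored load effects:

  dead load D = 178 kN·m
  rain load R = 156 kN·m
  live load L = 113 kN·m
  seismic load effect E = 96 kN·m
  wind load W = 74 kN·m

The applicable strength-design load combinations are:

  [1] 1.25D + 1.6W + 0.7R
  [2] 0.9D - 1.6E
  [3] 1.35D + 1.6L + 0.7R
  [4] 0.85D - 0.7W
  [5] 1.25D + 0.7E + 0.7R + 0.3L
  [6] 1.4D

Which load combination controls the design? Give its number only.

Combination 3

[1] 1.25(178) + 1.6(74) + 0.7(156) = 450.10
[2] 0.9(178) - 1.6(96) = 6.60
[3] 1.35(178) + 1.6(113) + 0.7(156) = 530.30
[4] 0.85(178) - 0.7(74) = 99.50
[5] 1.25(178) + 0.7(96) + 0.7(156) + 0.3(113) = 432.80
[6] 1.4(178) = 249.20
The largest value is 530.30 kN·m from combination 3.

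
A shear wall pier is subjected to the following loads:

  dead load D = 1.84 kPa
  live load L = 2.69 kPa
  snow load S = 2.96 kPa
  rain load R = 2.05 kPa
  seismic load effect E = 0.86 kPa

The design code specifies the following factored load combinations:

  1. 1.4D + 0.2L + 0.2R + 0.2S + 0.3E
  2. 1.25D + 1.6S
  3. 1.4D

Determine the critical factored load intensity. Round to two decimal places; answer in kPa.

7.04 kPa

1. 1.4(1.84) + 0.2(2.69) + 0.2(2.05) + 0.2(2.96) + 0.3(0.86) = 4.37
2. 1.25(1.84) + 1.6(2.96) = 7.04
3. 1.4(1.84) = 2.58
Maximum is from combination 2.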